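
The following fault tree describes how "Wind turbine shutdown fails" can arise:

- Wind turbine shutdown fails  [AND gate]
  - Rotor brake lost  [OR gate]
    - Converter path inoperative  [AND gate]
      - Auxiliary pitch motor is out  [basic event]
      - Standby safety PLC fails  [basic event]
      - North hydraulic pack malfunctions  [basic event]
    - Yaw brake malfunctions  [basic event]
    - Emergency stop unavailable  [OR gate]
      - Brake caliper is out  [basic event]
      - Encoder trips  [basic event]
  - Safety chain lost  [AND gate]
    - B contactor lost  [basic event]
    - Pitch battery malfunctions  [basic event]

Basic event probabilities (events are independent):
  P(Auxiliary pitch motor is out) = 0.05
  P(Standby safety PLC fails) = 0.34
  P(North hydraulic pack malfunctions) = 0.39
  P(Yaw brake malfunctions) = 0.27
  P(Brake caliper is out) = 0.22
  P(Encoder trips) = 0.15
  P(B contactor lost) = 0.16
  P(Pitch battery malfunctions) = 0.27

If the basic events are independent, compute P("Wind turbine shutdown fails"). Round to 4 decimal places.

0.0224

P(Converter path inoperative) [AND] = 0.05 × 0.34 × 0.39 = 0.006630
P(Emergency stop unavailable) [OR] = 1 − (1−0.22) × (1−0.15) = 0.337000
P(Rotor brake lost) [OR] = 1 − (1−0.006630) × (1−0.27) × (1−0.337000) = 0.519219
P(Safety chain lost) [AND] = 0.16 × 0.27 = 0.043200
P(Wind turbine shutdown fails) [AND] = 0.519219 × 0.043200 = 0.022430
Rounded to 4 decimal places: P(Wind turbine shutdown fails) ≈ 0.0224.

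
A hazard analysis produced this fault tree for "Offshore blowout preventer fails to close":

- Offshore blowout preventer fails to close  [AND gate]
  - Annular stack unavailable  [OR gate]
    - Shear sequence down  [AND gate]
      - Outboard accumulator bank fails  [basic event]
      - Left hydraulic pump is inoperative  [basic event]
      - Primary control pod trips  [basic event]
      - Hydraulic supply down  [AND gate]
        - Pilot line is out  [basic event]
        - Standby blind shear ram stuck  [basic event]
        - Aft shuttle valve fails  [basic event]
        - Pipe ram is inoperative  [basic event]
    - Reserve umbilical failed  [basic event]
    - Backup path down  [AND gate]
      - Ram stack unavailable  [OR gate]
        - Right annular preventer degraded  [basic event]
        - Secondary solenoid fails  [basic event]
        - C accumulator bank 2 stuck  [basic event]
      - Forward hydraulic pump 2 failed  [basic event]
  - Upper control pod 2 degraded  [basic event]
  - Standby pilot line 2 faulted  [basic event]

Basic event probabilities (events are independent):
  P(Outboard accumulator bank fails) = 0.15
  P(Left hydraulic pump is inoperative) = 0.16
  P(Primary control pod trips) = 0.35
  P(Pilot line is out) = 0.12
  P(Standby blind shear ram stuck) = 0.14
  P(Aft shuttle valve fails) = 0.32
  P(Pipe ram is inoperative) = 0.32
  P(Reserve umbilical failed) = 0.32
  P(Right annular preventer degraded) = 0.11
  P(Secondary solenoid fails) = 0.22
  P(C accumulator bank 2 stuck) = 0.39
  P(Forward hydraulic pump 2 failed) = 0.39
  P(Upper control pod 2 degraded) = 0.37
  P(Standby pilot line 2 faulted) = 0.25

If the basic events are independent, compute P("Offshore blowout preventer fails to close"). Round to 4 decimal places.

P(Hydraulic supply down) [AND] = 0.12 × 0.14 × 0.32 × 0.32 = 0.001720
P(Shear sequence down) [AND] = 0.15 × 0.16 × 0.35 × 0.001720 = 0.000014
P(Ram stack unavailable) [OR] = 1 − (1−0.11) × (1−0.22) × (1−0.39) = 0.576538
P(Backup path down) [AND] = 0.576538 × 0.39 = 0.224850
P(Annular stack unavailable) [OR] = 1 − (1−0.000014) × (1−0.32) × (1−0.224850) = 0.472905
P(Offshore blowout preventer fails to close) [AND] = 0.472905 × 0.37 × 0.25 = 0.043744
Rounded to 4 decimal places: P(Offshore blowout preventer fails to close) ≈ 0.0437.

0.0437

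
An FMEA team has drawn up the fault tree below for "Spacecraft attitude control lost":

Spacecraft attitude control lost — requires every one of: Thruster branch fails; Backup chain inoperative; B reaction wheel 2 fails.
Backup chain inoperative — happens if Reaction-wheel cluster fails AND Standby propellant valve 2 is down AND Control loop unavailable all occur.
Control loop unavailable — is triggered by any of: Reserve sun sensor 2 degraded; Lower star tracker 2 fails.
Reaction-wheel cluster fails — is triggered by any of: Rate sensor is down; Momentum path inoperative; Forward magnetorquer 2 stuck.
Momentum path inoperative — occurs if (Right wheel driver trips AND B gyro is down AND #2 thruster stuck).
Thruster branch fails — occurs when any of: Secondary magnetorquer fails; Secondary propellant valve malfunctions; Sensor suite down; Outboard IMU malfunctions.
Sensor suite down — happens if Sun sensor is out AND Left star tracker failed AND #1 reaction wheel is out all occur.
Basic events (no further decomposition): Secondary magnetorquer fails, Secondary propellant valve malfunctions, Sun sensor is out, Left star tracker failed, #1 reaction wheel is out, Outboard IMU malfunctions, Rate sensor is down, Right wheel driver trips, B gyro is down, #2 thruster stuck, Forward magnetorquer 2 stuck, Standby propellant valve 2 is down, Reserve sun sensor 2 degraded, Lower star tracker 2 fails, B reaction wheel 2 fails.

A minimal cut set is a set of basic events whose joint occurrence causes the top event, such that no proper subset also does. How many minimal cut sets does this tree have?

Sensor suite down [AND]: one cut set from each child combined → 1 × 1 × 1 = 1 cut set(s).
Thruster branch fails [OR]: union of children's cut sets → 4 cut set(s).
Momentum path inoperative [AND]: one cut set from each child combined → 1 × 1 × 1 = 1 cut set(s).
Reaction-wheel cluster fails [OR]: union of children's cut sets → 3 cut set(s).
Control loop unavailable [OR]: union of children's cut sets → 2 cut set(s).
Backup chain inoperative [AND]: one cut set from each child combined → 3 × 1 × 2 = 6 cut set(s).
Spacecraft attitude control lost [AND]: one cut set from each child combined → 4 × 6 × 1 = 24 cut set(s).

24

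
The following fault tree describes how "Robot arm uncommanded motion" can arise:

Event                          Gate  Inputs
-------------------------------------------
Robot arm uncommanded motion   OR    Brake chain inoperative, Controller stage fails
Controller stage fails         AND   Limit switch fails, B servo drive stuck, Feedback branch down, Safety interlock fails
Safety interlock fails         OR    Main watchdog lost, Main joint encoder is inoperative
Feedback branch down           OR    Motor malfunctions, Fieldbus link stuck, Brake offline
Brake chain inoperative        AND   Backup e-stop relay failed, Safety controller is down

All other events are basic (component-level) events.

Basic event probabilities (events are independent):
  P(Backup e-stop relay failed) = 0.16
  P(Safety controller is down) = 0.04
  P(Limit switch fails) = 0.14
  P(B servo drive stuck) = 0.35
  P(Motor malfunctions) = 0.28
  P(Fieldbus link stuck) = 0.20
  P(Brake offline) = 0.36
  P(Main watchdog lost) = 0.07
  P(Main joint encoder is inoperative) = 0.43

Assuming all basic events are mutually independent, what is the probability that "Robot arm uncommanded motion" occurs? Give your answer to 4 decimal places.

0.0208

P(Brake chain inoperative) [AND] = 0.16 × 0.04 = 0.006400
P(Feedback branch down) [OR] = 1 − (1−0.28) × (1−0.20) × (1−0.36) = 0.631360
P(Safety interlock fails) [OR] = 1 − (1−0.07) × (1−0.43) = 0.469900
P(Controller stage fails) [AND] = 0.14 × 0.35 × 0.631360 × 0.469900 = 0.014537
P(Robot arm uncommanded motion) [OR] = 1 − (1−0.006400) × (1−0.014537) = 0.020844
Rounded to 4 decimal places: P(Robot arm uncommanded motion) ≈ 0.0208.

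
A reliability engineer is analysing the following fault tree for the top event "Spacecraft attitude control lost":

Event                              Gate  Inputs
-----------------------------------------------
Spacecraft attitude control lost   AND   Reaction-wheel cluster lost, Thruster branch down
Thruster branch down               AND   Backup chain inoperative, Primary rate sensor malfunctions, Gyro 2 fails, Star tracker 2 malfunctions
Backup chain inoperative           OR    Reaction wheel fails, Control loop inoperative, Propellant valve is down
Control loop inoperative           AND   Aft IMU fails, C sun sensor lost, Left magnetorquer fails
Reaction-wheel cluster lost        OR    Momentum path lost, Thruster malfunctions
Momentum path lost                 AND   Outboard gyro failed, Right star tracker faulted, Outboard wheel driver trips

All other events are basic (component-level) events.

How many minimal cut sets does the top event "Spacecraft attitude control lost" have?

Momentum path lost [AND]: one cut set from each child combined → 1 × 1 × 1 = 1 cut set(s).
Reaction-wheel cluster lost [OR]: union of children's cut sets → 2 cut set(s).
Control loop inoperative [AND]: one cut set from each child combined → 1 × 1 × 1 = 1 cut set(s).
Backup chain inoperative [OR]: union of children's cut sets → 3 cut set(s).
Thruster branch down [AND]: one cut set from each child combined → 3 × 1 × 1 × 1 = 3 cut set(s).
Spacecraft attitude control lost [AND]: one cut set from each child combined → 2 × 3 = 6 cut set(s).
Minimal cut sets: {Gyro 2 fails, Outboard gyro failed, Outboard wheel driver trips, Primary rate sensor malfunctions, Reaction wheel fails, Right star tracker faulted, Star tracker 2 malfunctions}; {Aft IMU fails, C sun sensor lost, Gyro 2 fails, Left magnetorquer fails, Outboard gyro failed, Outboard wheel driver trips, Primary rate sensor malfunctions, Right star tracker faulted, Star tracker 2 malfunctions}; {Gyro 2 fails, Outboard gyro failed, Outboard wheel driver trips, Primary rate sensor malfunctions, Propellant valve is down, Right star tracker faulted, Star tracker 2 malfunctions}; {Gyro 2 fails, Primary rate sensor malfunctions, Reaction wheel fails, Star tracker 2 malfunctions, Thruster malfunctions}; {Aft IMU fails, C sun sensor lost, Gyro 2 fails, Left magnetorquer fails, Primary rate sensor malfunctions, Star tracker 2 malfunctions, Thruster malfunctions}; {Gyro 2 fails, Primary rate sensor malfunctions, Propellant valve is down, Star tracker 2 malfunctions, Thruster malfunctions}.

6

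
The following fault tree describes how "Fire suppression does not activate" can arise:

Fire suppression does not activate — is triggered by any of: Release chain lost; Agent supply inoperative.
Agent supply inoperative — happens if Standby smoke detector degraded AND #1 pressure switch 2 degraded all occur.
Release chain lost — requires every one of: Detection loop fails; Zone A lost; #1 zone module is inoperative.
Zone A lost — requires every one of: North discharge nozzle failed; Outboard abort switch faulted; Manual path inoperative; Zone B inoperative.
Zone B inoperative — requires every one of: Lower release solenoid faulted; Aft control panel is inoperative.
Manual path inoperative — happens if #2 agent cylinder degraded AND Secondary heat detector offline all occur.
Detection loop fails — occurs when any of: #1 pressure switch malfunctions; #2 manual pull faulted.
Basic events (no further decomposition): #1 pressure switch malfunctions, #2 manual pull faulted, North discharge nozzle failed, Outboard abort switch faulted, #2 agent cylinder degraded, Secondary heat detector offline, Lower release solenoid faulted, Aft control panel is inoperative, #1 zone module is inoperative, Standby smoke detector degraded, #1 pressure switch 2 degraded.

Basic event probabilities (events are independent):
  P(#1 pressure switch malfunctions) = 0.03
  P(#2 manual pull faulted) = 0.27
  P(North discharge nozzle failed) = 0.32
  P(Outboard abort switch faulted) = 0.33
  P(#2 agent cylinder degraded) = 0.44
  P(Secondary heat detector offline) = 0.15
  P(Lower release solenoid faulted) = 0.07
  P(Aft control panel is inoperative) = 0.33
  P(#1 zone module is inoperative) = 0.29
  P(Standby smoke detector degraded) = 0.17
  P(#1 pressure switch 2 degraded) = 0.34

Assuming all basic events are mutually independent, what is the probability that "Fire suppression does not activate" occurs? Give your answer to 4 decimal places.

P(Detection loop fails) [OR] = 1 − (1−0.03) × (1−0.27) = 0.291900
P(Manual path inoperative) [AND] = 0.44 × 0.15 = 0.066000
P(Zone B inoperative) [AND] = 0.07 × 0.33 = 0.023100
P(Zone A lost) [AND] = 0.32 × 0.33 × 0.066000 × 0.023100 = 0.000161
P(Release chain lost) [AND] = 0.291900 × 0.000161 × 0.29 = 0.000014
P(Agent supply inoperative) [AND] = 0.17 × 0.34 = 0.057800
P(Fire suppression does not activate) [OR] = 1 − (1−0.000014) × (1−0.057800) = 0.057813
Rounded to 4 decimal places: P(Fire suppression does not activate) ≈ 0.0578.

0.0578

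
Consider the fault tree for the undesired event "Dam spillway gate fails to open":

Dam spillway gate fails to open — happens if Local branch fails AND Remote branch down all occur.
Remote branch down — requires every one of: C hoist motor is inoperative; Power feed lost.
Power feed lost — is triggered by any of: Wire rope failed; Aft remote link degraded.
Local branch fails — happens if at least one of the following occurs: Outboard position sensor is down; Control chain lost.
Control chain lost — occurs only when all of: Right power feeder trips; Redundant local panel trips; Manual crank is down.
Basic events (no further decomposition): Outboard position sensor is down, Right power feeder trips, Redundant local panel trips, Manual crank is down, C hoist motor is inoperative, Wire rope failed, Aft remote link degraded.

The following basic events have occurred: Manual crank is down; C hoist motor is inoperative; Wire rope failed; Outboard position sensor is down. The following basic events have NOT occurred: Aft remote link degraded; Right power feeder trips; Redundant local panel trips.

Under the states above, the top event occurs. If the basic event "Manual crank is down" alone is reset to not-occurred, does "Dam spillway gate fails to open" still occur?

Counterfactual: set "Manual crank is down" to not occurred.
Control chain lost [AND]: Right power feeder trips=not, Redundant local panel trips=not, Manual crank is down=not → not all inputs occur → does not occur.
Local branch fails [OR]: Outboard position sensor is down=occurs, Control chain lost=not → at least one input occurs → occurs.
Power feed lost [OR]: Wire rope failed=occurs, Aft remote link degraded=not → at least one input occurs → occurs.
Remote branch down [AND]: C hoist motor is inoperative=occurs, Power feed lost=occurs → all inputs occur → occurs.
Dam spillway gate fails to open [AND]: Local branch fails=occurs, Remote branch down=occurs → all inputs occur → occurs.

Yes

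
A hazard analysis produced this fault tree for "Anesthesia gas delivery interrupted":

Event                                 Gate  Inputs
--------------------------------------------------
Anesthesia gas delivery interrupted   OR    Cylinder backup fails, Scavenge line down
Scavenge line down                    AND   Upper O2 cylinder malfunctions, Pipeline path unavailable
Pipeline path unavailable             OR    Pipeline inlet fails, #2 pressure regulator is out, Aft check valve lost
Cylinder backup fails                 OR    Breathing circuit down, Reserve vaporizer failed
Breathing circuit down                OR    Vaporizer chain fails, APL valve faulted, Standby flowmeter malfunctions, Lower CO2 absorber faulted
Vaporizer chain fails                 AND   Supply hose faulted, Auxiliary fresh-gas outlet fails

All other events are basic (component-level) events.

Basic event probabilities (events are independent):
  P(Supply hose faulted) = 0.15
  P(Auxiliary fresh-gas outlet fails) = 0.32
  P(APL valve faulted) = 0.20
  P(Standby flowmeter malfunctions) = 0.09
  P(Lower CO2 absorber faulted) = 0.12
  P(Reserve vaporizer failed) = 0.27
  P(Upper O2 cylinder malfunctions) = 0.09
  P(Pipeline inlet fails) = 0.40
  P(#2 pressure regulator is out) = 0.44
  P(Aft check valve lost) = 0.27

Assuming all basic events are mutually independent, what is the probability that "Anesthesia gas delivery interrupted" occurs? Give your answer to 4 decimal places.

P(Vaporizer chain fails) [AND] = 0.15 × 0.32 = 0.048000
P(Breathing circuit down) [OR] = 1 − (1−0.048000) × (1−0.20) × (1−0.09) × (1−0.12) = 0.390111
P(Cylinder backup fails) [OR] = 1 − (1−0.390111) × (1−0.27) = 0.554781
P(Pipeline path unavailable) [OR] = 1 − (1−0.40) × (1−0.44) × (1−0.27) = 0.754720
P(Scavenge line down) [AND] = 0.09 × 0.754720 = 0.067925
P(Anesthesia gas delivery interrupted) [OR] = 1 − (1−0.554781) × (1−0.067925) = 0.585023
Rounded to 4 decimal places: P(Anesthesia gas delivery interrupted) ≈ 0.5850.

0.5850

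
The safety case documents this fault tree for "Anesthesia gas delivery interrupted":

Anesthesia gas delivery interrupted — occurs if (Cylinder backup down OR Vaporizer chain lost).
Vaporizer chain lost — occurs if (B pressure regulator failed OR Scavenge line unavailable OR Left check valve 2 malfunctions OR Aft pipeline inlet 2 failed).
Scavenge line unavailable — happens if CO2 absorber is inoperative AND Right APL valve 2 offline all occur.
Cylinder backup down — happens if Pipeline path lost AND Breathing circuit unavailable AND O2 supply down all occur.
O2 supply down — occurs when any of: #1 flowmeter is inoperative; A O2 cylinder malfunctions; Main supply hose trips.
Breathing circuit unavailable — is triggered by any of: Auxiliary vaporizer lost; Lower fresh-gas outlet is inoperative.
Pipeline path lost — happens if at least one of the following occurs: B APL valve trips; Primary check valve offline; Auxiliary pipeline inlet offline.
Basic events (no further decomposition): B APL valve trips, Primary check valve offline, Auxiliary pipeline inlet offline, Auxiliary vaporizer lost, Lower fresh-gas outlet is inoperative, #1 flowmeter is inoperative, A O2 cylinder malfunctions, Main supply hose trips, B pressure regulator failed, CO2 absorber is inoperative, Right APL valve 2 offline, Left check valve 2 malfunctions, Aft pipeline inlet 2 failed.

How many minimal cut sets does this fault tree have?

Pipeline path lost [OR]: union of children's cut sets → 3 cut set(s).
Breathing circuit unavailable [OR]: union of children's cut sets → 2 cut set(s).
O2 supply down [OR]: union of children's cut sets → 3 cut set(s).
Cylinder backup down [AND]: one cut set from each child combined → 3 × 2 × 3 = 18 cut set(s).
Scavenge line unavailable [AND]: one cut set from each child combined → 1 × 1 = 1 cut set(s).
Vaporizer chain lost [OR]: union of children's cut sets → 4 cut set(s).
Anesthesia gas delivery interrupted [OR]: union of children's cut sets → 22 cut set(s).

22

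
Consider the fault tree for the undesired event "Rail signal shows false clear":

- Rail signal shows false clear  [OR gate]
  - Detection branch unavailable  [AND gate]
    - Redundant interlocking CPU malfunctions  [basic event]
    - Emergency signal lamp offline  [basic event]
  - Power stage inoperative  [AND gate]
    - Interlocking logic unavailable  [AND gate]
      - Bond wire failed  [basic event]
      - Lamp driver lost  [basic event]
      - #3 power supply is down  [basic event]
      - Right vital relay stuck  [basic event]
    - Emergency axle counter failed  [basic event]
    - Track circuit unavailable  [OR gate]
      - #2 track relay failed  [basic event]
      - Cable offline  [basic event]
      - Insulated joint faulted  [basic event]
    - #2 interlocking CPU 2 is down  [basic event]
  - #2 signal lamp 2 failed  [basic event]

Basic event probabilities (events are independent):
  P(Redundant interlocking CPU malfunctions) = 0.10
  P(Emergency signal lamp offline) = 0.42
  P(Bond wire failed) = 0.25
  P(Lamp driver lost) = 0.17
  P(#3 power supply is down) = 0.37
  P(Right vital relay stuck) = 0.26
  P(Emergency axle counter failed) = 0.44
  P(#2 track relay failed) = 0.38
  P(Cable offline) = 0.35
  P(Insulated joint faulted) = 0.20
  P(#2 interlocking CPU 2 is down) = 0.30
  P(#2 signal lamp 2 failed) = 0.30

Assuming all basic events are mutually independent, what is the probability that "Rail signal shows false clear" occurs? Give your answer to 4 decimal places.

0.3296

P(Detection branch unavailable) [AND] = 0.10 × 0.42 = 0.042000
P(Interlocking logic unavailable) [AND] = 0.25 × 0.17 × 0.37 × 0.26 = 0.004089
P(Track circuit unavailable) [OR] = 1 − (1−0.38) × (1−0.35) × (1−0.20) = 0.677600
P(Power stage inoperative) [AND] = 0.004089 × 0.44 × 0.677600 × 0.30 = 0.000366
P(Rail signal shows false clear) [OR] = 1 − (1−0.042000) × (1−0.000366) × (1−0.30) = 0.329645
Rounded to 4 decimal places: P(Rail signal shows false clear) ≈ 0.3296.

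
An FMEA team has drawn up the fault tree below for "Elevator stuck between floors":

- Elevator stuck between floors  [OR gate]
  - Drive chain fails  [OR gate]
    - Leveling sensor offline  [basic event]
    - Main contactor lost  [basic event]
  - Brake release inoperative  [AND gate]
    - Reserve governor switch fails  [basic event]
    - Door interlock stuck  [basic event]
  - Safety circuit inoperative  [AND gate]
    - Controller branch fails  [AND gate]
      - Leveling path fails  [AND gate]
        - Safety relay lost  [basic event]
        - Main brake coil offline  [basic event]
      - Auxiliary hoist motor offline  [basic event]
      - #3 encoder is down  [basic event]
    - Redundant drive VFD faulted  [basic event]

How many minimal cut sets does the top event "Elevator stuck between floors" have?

4

Drive chain fails [OR]: union of children's cut sets → 2 cut set(s).
Brake release inoperative [AND]: one cut set from each child combined → 1 × 1 = 1 cut set(s).
Leveling path fails [AND]: one cut set from each child combined → 1 × 1 = 1 cut set(s).
Controller branch fails [AND]: one cut set from each child combined → 1 × 1 × 1 = 1 cut set(s).
Safety circuit inoperative [AND]: one cut set from each child combined → 1 × 1 = 1 cut set(s).
Elevator stuck between floors [OR]: union of children's cut sets → 4 cut set(s).
Minimal cut sets: {Leveling sensor offline}; {Main contactor lost}; {Door interlock stuck, Reserve governor switch fails}; {#3 encoder is down, Auxiliary hoist motor offline, Main brake coil offline, Redundant drive VFD faulted, Safety relay lost}.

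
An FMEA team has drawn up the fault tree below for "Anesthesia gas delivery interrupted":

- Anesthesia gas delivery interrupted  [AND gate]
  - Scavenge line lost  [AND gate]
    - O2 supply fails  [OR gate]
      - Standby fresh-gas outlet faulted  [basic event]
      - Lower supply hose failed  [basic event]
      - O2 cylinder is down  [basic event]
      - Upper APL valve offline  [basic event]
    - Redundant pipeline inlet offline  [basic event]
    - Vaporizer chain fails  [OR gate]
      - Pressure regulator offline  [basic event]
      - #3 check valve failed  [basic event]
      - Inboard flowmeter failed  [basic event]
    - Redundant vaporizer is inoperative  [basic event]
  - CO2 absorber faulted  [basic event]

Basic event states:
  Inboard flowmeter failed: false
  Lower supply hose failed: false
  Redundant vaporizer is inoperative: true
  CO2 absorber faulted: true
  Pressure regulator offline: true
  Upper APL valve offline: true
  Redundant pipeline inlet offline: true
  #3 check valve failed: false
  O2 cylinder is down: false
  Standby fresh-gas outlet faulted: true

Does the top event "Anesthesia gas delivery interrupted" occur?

O2 supply fails [OR]: Standby fresh-gas outlet faulted=occurs, Lower supply hose failed=not, O2 cylinder is down=not, Upper APL valve offline=occurs → at least one input occurs → occurs.
Vaporizer chain fails [OR]: Pressure regulator offline=occurs, #3 check valve failed=not, Inboard flowmeter failed=not → at least one input occurs → occurs.
Scavenge line lost [AND]: O2 supply fails=occurs, Redundant pipeline inlet offline=occurs, Vaporizer chain fails=occurs, Redundant vaporizer is inoperative=occurs → all inputs occur → occurs.
Anesthesia gas delivery interrupted [AND]: Scavenge line lost=occurs, CO2 absorber faulted=occurs → all inputs occur → occurs.

Yes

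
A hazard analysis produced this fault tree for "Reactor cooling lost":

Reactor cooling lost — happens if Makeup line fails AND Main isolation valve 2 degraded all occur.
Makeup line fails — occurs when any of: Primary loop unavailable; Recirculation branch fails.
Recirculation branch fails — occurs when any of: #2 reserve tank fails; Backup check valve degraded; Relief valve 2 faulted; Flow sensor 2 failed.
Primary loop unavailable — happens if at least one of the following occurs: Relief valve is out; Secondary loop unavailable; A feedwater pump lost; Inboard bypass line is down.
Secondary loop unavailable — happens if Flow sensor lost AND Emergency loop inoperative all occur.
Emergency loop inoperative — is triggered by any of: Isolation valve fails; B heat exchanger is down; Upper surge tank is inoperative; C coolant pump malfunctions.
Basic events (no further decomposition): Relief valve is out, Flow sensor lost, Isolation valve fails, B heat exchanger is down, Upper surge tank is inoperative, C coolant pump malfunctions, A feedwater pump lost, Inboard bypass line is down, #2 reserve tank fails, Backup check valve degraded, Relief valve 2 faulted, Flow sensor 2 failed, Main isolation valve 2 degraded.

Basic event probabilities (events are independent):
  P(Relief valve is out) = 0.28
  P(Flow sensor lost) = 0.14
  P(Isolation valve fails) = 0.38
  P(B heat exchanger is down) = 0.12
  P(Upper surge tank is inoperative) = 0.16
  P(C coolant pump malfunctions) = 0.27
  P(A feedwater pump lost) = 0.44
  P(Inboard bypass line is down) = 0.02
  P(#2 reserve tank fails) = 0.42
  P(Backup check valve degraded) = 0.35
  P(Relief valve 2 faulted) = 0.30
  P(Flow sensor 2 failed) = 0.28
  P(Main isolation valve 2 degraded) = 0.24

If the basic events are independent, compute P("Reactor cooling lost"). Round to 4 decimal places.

0.2237

P(Emergency loop inoperative) [OR] = 1 − (1−0.38) × (1−0.12) × (1−0.16) × (1−0.27) = 0.665438
P(Secondary loop unavailable) [AND] = 0.14 × 0.665438 = 0.093161
P(Primary loop unavailable) [OR] = 1 − (1−0.28) × (1−0.093161) × (1−0.44) × (1−0.02) = 0.641675
P(Recirculation branch fails) [OR] = 1 − (1−0.42) × (1−0.35) × (1−0.30) × (1−0.28) = 0.809992
P(Makeup line fails) [OR] = 1 − (1−0.641675) × (1−0.809992) = 0.931915
P(Reactor cooling lost) [AND] = 0.931915 × 0.24 = 0.223660
Rounded to 4 decimal places: P(Reactor cooling lost) ≈ 0.2237.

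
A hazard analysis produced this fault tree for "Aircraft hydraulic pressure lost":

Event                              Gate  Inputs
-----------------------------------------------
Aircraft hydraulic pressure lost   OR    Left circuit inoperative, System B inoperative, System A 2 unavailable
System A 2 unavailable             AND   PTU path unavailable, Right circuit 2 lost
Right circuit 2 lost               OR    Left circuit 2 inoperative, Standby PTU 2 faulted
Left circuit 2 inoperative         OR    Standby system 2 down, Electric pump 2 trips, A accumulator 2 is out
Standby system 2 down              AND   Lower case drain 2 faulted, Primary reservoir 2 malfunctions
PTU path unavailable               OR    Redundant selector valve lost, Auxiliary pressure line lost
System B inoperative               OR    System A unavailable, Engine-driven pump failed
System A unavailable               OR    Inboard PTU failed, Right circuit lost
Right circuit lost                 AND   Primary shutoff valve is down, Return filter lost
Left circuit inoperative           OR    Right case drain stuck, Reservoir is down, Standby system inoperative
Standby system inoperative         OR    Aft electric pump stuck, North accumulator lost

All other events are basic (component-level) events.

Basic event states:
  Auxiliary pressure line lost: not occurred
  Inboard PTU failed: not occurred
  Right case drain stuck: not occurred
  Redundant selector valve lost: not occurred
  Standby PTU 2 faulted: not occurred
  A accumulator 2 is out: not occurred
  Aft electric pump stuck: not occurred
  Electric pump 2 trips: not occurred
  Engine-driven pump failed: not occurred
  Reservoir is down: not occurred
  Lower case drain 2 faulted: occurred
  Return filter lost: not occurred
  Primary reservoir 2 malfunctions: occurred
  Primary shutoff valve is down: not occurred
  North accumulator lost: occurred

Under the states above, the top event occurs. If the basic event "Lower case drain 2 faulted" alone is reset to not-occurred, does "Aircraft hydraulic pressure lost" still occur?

Counterfactual: set "Lower case drain 2 faulted" to not occurred.
Standby system inoperative [OR]: Aft electric pump stuck=not, North accumulator lost=occurs → at least one input occurs → occurs.
Left circuit inoperative [OR]: Right case drain stuck=not, Reservoir is down=not, Standby system inoperative=occurs → at least one input occurs → occurs.
Right circuit lost [AND]: Primary shutoff valve is down=not, Return filter lost=not → not all inputs occur → does not occur.
System A unavailable [OR]: Inboard PTU failed=not, Right circuit lost=not → no input occurs → does not occur.
System B inoperative [OR]: System A unavailable=not, Engine-driven pump failed=not → no input occurs → does not occur.
PTU path unavailable [OR]: Redundant selector valve lost=not, Auxiliary pressure line lost=not → no input occurs → does not occur.
Standby system 2 down [AND]: Lower case drain 2 faulted=not, Primary reservoir 2 malfunctions=occurs → not all inputs occur → does not occur.
Left circuit 2 inoperative [OR]: Standby system 2 down=not, Electric pump 2 trips=not, A accumulator 2 is out=not → no input occurs → does not occur.
Right circuit 2 lost [OR]: Left circuit 2 inoperative=not, Standby PTU 2 faulted=not → no input occurs → does not occur.
System A 2 unavailable [AND]: PTU path unavailable=not, Right circuit 2 lost=not → not all inputs occur → does not occur.
Aircraft hydraulic pressure lost [OR]: Left circuit inoperative=occurs, System B inoperative=not, System A 2 unavailable=not → at least one input occurs → occurs.

Yes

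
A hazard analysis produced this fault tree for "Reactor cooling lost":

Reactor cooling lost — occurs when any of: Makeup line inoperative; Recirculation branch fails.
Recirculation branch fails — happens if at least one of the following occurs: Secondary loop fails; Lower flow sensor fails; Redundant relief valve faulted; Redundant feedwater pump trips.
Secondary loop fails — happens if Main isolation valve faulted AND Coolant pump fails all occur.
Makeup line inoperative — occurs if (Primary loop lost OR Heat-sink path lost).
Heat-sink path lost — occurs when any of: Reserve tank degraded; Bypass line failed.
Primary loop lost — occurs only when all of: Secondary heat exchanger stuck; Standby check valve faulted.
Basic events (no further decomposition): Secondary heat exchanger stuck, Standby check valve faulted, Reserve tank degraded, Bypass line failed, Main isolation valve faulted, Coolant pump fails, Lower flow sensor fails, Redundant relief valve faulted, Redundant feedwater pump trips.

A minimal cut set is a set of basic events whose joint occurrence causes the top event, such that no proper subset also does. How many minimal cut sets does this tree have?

Primary loop lost [AND]: one cut set from each child combined → 1 × 1 = 1 cut set(s).
Heat-sink path lost [OR]: union of children's cut sets → 2 cut set(s).
Makeup line inoperative [OR]: union of children's cut sets → 3 cut set(s).
Secondary loop fails [AND]: one cut set from each child combined → 1 × 1 = 1 cut set(s).
Recirculation branch fails [OR]: union of children's cut sets → 4 cut set(s).
Reactor cooling lost [OR]: union of children's cut sets → 7 cut set(s).
Minimal cut sets: {Secondary heat exchanger stuck, Standby check valve faulted}; {Reserve tank degraded}; {Bypass line failed}; {Coolant pump fails, Main isolation valve faulted}; {Lower flow sensor fails}; {Redundant relief valve faulted}; {Redundant feedwater pump trips}.

7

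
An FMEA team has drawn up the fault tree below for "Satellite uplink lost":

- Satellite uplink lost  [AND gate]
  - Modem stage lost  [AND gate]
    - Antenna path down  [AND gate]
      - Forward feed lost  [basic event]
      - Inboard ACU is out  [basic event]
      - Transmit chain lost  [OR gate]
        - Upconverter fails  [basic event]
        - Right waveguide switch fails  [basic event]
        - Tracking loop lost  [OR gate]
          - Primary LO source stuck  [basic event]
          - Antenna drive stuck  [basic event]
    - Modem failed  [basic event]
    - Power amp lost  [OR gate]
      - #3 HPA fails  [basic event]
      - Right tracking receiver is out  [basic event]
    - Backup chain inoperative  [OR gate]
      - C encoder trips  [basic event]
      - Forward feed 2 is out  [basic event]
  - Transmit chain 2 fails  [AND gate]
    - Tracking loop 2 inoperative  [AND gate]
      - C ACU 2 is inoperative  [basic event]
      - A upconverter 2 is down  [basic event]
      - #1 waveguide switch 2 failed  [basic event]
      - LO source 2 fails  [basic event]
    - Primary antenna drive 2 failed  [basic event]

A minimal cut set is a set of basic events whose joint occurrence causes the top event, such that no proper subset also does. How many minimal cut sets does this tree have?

16

Tracking loop lost [OR]: union of children's cut sets → 2 cut set(s).
Transmit chain lost [OR]: union of children's cut sets → 4 cut set(s).
Antenna path down [AND]: one cut set from each child combined → 1 × 1 × 4 = 4 cut set(s).
Power amp lost [OR]: union of children's cut sets → 2 cut set(s).
Backup chain inoperative [OR]: union of children's cut sets → 2 cut set(s).
Modem stage lost [AND]: one cut set from each child combined → 4 × 1 × 2 × 2 = 16 cut set(s).
Tracking loop 2 inoperative [AND]: one cut set from each child combined → 1 × 1 × 1 × 1 = 1 cut set(s).
Transmit chain 2 fails [AND]: one cut set from each child combined → 1 × 1 = 1 cut set(s).
Satellite uplink lost [AND]: one cut set from each child combined → 16 × 1 = 16 cut set(s).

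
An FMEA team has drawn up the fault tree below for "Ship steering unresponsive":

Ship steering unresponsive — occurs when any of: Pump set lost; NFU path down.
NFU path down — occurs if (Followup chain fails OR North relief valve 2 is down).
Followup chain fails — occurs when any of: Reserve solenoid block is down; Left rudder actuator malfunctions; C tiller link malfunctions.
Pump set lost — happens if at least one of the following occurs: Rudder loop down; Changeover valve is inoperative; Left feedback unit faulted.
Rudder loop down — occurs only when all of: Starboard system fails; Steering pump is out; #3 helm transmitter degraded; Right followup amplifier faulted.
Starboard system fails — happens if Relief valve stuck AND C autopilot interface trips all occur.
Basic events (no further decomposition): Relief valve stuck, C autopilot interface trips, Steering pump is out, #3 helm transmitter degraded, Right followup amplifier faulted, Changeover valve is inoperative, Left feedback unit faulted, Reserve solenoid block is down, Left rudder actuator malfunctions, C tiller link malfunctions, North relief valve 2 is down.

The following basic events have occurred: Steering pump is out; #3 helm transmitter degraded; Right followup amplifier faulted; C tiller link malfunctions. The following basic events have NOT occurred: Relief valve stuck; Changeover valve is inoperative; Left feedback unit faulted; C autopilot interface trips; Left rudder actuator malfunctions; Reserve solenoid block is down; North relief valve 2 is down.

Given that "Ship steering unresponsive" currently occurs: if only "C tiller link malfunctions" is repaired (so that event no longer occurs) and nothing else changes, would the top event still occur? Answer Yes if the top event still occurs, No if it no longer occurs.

No

Counterfactual: set "C tiller link malfunctions" to not occurred.
Starboard system fails [AND]: Relief valve stuck=not, C autopilot interface trips=not → not all inputs occur → does not occur.
Rudder loop down [AND]: Starboard system fails=not, Steering pump is out=occurs, #3 helm transmitter degraded=occurs, Right followup amplifier faulted=occurs → not all inputs occur → does not occur.
Pump set lost [OR]: Rudder loop down=not, Changeover valve is inoperative=not, Left feedback unit faulted=not → no input occurs → does not occur.
Followup chain fails [OR]: Reserve solenoid block is down=not, Left rudder actuator malfunctions=not, C tiller link malfunctions=not → no input occurs → does not occur.
NFU path down [OR]: Followup chain fails=not, North relief valve 2 is down=not → no input occurs → does not occur.
Ship steering unresponsive [OR]: Pump set lost=not, NFU path down=not → no input occurs → does not occur.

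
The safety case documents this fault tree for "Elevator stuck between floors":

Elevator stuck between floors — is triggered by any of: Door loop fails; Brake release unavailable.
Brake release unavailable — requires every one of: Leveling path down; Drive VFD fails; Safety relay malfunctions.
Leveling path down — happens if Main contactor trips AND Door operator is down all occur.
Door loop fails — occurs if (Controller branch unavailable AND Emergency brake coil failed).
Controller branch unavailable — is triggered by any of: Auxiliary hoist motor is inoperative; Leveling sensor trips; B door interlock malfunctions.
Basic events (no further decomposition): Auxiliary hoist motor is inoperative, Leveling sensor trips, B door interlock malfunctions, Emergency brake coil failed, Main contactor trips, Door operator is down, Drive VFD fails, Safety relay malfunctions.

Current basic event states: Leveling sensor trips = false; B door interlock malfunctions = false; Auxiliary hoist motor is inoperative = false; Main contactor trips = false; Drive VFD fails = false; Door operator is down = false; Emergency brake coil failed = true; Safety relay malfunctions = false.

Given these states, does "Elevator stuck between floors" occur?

Controller branch unavailable [OR]: Auxiliary hoist motor is inoperative=not, Leveling sensor trips=not, B door interlock malfunctions=not → no input occurs → does not occur.
Door loop fails [AND]: Controller branch unavailable=not, Emergency brake coil failed=occurs → not all inputs occur → does not occur.
Leveling path down [AND]: Main contactor trips=not, Door operator is down=not → not all inputs occur → does not occur.
Brake release unavailable [AND]: Leveling path down=not, Drive VFD fails=not, Safety relay malfunctions=not → not all inputs occur → does not occur.
Elevator stuck between floors [OR]: Door loop fails=not, Brake release unavailable=not → no input occurs → does not occur.

No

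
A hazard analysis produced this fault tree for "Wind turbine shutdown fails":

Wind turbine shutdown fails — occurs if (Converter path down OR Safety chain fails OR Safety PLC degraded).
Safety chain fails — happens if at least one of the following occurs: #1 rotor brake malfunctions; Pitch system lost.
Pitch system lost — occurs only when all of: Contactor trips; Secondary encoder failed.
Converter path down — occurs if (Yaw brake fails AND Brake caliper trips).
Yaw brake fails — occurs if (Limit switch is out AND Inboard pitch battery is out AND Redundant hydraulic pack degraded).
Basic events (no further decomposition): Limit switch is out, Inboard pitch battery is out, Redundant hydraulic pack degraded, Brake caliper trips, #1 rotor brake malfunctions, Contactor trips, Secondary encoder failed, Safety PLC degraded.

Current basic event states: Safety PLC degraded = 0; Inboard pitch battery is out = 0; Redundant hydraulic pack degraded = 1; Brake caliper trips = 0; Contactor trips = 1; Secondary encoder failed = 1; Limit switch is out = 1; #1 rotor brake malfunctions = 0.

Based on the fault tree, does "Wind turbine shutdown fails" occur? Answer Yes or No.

Yes

Yaw brake fails [AND]: Limit switch is out=occurs, Inboard pitch battery is out=not, Redundant hydraulic pack degraded=occurs → not all inputs occur → does not occur.
Converter path down [AND]: Yaw brake fails=not, Brake caliper trips=not → not all inputs occur → does not occur.
Pitch system lost [AND]: Contactor trips=occurs, Secondary encoder failed=occurs → all inputs occur → occurs.
Safety chain fails [OR]: #1 rotor brake malfunctions=not, Pitch system lost=occurs → at least one input occurs → occurs.
Wind turbine shutdown fails [OR]: Converter path down=not, Safety chain fails=occurs, Safety PLC degraded=not → at least one input occurs → occurs.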